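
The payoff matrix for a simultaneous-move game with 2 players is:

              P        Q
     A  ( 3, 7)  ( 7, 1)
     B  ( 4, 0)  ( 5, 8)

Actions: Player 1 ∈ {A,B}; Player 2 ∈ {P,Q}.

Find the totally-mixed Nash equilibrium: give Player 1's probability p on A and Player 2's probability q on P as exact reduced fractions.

P1 indiff ⇒ q·3+(1-q)·7 = q·4+(1-q)·5 ⇒ q(-1) = (1-q)(-2) ⇒ q = 2/3
P2 indiff ⇒ p·7+(1-p)·0 = p·1+(1-p)·8 ⇒ p(6) = (1-p)(8) ⇒ p = 4/7

P1 mixes 4/7 on A; P2 mixes 2/3 on P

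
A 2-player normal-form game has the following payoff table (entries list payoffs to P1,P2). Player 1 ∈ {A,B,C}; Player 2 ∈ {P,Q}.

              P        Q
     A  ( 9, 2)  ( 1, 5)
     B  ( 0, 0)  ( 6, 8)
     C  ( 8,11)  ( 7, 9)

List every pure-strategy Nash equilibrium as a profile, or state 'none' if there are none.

PSNE: ∅

(A,P): not NE [P2→Q gives 5>2]
(A,Q): not NE [P1→C gives 7>1]
(B,P): not NE [P1→A gives 9>0; P2→Q gives 8>0]
(B,Q): not NE [P1→C gives 7>6]
(C,P): not NE [P1→A gives 9>8]
(C,Q): not NE [P2→P gives 11>9]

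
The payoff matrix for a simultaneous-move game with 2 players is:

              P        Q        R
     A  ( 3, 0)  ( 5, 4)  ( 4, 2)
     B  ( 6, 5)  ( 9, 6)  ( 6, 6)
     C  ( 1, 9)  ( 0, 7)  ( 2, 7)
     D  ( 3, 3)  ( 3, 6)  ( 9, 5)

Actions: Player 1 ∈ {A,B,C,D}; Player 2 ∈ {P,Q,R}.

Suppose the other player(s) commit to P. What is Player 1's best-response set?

P1 best: {B}

u_1(A vs P) = 3
u_1(B vs P) = 6
u_1(C vs P) = 1
u_1(D vs P) = 3
max payoff 6 at {B}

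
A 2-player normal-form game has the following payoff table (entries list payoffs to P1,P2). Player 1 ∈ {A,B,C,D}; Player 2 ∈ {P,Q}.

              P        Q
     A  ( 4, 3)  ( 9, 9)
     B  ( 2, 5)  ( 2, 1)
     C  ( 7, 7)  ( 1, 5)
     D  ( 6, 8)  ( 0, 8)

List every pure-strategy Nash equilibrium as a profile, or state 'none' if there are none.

(A,P): not NE [P1→C gives 7>4; P2→Q gives 9>3]
(A,Q): NE
(B,P): not NE [P1→C gives 7>2]
(B,Q): not NE [P1→A gives 9>2; P2→P gives 5>1]
(C,P): NE
(C,Q): not NE [P1→A gives 9>1; P2→P gives 7>5]
(D,P): not NE [P1→C gives 7>6]
(D,Q): not NE [P1→A gives 9>0]

Nash profiles: (A,Q), (C,P)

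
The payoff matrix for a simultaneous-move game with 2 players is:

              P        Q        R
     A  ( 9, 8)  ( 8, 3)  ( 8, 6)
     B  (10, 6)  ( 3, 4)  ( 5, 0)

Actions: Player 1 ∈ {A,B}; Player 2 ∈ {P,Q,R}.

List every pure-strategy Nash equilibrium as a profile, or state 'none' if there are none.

(A,P): not NE [P1→B gives 10>9]
(A,Q): not NE [P2→P gives 8>3]
(A,R): not NE [P2→P gives 8>6]
(B,P): NE
(B,Q): not NE [P1→A gives 8>3; P2→P gives 6>4]
(B,R): not NE [P1→A gives 8>5; P2→P gives 6>0]

NE set: (B,P)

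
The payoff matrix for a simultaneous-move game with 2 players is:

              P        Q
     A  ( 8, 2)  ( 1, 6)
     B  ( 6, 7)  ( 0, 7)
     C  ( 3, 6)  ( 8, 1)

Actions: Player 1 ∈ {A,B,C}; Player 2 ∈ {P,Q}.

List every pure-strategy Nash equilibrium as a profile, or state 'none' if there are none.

Equilibria: none

(A,P): not NE [P2→Q gives 6>2]
(A,Q): not NE [P1→C gives 8>1]
(B,P): not NE [P1→A gives 8>6]
(B,Q): not NE [P1→C gives 8>0]
(C,P): not NE [P1→A gives 8>3]
(C,Q): not NE [P2→P gives 6>1]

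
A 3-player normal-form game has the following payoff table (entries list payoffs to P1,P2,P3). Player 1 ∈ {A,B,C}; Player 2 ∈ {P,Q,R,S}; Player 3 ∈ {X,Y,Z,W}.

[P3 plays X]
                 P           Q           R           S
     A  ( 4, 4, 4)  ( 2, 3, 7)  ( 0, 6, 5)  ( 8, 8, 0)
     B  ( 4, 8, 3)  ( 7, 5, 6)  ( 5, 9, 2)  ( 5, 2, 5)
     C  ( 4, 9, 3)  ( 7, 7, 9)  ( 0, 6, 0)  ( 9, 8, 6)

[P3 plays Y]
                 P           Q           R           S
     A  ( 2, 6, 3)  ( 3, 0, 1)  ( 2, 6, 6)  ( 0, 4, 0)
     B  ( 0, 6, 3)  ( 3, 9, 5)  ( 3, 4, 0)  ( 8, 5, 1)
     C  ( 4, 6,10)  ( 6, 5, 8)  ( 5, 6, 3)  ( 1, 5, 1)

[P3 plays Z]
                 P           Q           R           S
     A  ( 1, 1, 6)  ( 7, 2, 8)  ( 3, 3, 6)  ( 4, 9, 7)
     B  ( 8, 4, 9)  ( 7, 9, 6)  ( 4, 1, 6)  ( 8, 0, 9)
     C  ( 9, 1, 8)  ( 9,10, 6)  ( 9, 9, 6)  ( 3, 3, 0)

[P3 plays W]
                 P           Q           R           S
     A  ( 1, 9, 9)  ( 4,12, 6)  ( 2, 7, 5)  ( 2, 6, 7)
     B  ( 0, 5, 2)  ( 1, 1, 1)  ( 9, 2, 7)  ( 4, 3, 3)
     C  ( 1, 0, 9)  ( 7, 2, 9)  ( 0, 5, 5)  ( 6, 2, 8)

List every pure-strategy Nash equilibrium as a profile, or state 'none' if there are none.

Nash profiles: (C,P,Y)

(A,P,X): not NE [P2→S gives 8>4; P3→W gives 9>4]
(A,P,Y): not NE [P1→C gives 4>2; P3→W gives 9>3]
(A,P,Z): not NE [P1→C gives 9>1; P2→S gives 9>1; P3→W gives 9>6]
(A,P,W): not NE [P2→Q gives 12>9]
(A,Q,X): not NE [P1→C gives 7>2; P2→S gives 8>3; P3→Z gives 8>7]
(A,Q,Y): not NE [P1→C gives 6>3; P2→R gives 6>0; P3→Z gives 8>1]
(A,Q,Z): not NE [P1→C gives 9>7; P2→S gives 9>2]
(A,Q,W): not NE [P1→C gives 7>4; P3→Z gives 8>6]
(A,R,X): not NE [P1→B gives 5>0; P2→S gives 8>6; P3→Z gives 6>5]
(A,R,Y): not NE [P1→C gives 5>2]
(A,R,Z): not NE [P1→C gives 9>3; P2→S gives 9>3]
(A,R,W): not NE [P1→B gives 9>2; P2→Q gives 12>7; P3→Z gives 6>5]
(A,S,X): not NE [P1→C gives 9>8; P3→W gives 7>0]
(A,S,Y): not NE [P1→B gives 8>0; P2→R gives 6>4; P3→W gives 7>0]
(A,S,Z): not NE [P1→B gives 8>4]
(A,S,W): not NE [P1→C gives 6>2; P2→Q gives 12>6]
(B,P,X): not NE [P2→R gives 9>8; P3→Z gives 9>3]
(B,P,Y): not NE [P1→C gives 4>0; P2→Q gives 9>6; P3→Z gives 9>3]
(B,P,Z): not NE [P1→C gives 9>8; P2→Q gives 9>4]
(B,P,W): not NE [P1→C gives 1>0; P3→Z gives 9>2]
(B,Q,X): not NE [P2→R gives 9>5]
(B,Q,Y): not NE [P1→C gives 6>3; P3→Z gives 6>5]
(B,Q,Z): not NE [P1→C gives 9>7]
(B,Q,W): not NE [P1→C gives 7>1; P2→P gives 5>1; P3→Z gives 6>1]
(B,R,X): not NE [P3→W gives 7>2]
(B,R,Y): not NE [P1→C gives 5>3; P2→Q gives 9>4; P3→W gives 7>0]
(B,R,Z): not NE [P1→C gives 9>4; P2→Q gives 9>1; P3→W gives 7>6]
(B,R,W): not NE [P2→P gives 5>2]
(B,S,X): not NE [P1→C gives 9>5; P2→R gives 9>2; P3→Z gives 9>5]
(B,S,Y): not NE [P2→Q gives 9>5; P3→Z gives 9>1]
(B,S,Z): not NE [P2→Q gives 9>0]
(B,S,W): not NE [P1→C gives 6>4; P2→P gives 5>3; P3→Z gives 9>3]
(C,P,X): not NE [P3→Y gives 10>3]
(C,P,Y): NE
(C,P,Z): not NE [P2→Q gives 10>1; P3→Y gives 10>8]
(C,P,W): not NE [P2→R gives 5>0; P3→Y gives 10>9]
(C,Q,X): not NE [P2→P gives 9>7]
(C,Q,Y): not NE [P2→R gives 6>5; P3→W gives 9>8]
(C,Q,Z): not NE [P3→W gives 9>6]
(C,Q,W): not NE [P2→R gives 5>2]
(C,R,X): not NE [P1→B gives 5>0; P2→P gives 9>6; P3→Z gives 6>0]
(C,R,Y): not NE [P3→Z gives 6>3]
(C,R,Z): not NE [P2→Q gives 10>9]
(C,R,W): not NE [P1→B gives 9>0; P3→Z gives 6>5]
(C,S,X): not NE [P2→P gives 9>8; P3→W gives 8>6]
(C,S,Y): not NE [P1→B gives 8>1; P2→R gives 6>5; P3→W gives 8>1]
(C,S,Z): not NE [P1→B gives 8>3; P2→Q gives 10>3; P3→W gives 8>0]
(C,S,W): not NE [P2→R gives 5>2]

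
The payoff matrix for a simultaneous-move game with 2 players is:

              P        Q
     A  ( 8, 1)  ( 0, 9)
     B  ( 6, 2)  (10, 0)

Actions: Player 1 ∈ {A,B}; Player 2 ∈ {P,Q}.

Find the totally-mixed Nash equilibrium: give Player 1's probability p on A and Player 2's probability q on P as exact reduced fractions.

P1 mixes 1/5 on A; P2 mixes 5/6 on P

P1 indiff ⇒ q·8+(1-q)·0 = q·6+(1-q)·10 ⇒ q(2) = (1-q)(10) ⇒ q = 5/6
P2 indiff ⇒ p·1+(1-p)·2 = p·9+(1-p)·0 ⇒ p(-8) = (1-p)(-2) ⇒ p = 1/5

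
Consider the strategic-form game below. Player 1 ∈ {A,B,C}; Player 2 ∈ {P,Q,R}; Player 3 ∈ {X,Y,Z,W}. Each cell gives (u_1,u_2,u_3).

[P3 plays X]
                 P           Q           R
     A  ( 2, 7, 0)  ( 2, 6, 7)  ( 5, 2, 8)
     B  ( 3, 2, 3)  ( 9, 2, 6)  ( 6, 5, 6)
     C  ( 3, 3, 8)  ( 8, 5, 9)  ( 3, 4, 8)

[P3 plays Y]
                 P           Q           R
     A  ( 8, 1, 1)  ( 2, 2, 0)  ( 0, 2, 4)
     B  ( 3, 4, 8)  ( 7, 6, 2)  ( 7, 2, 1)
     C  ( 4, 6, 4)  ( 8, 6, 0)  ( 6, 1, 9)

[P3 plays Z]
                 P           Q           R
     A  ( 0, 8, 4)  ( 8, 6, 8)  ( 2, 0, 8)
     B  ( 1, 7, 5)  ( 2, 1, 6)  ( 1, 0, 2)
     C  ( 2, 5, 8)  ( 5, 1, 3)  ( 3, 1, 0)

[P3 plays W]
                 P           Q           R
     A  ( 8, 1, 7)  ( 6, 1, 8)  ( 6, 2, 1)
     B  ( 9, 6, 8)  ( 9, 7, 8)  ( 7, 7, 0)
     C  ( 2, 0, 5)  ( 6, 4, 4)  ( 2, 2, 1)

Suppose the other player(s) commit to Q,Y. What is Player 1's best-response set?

argmax u_1 = {C}

u_1(A vs Q,Y) = 2
u_1(B vs Q,Y) = 7
u_1(C vs Q,Y) = 8
max payoff 8 at {C}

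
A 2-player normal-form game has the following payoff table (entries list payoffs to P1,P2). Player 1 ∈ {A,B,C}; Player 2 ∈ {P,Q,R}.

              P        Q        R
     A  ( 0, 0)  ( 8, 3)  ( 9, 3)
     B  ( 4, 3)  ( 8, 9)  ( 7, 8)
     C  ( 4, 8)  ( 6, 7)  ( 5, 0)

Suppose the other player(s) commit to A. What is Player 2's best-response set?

u_2(P vs A) = 0
u_2(Q vs A) = 3
u_2(R vs A) = 3
max payoff 3 at {Q,R}

P2 best: {Q,R}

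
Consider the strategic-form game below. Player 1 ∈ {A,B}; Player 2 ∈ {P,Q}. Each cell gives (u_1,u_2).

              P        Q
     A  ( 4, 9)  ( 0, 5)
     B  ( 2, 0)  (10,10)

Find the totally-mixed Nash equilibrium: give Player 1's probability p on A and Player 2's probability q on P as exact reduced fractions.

P1 indiff ⇒ q·4+(1-q)·0 = q·2+(1-q)·10 ⇒ q(2) = (1-q)(10) ⇒ q = 5/6
P2 indiff ⇒ p·9+(1-p)·0 = p·5+(1-p)·10 ⇒ p(4) = (1-p)(10) ⇒ p = 5/7

P1 mixes 5/7 on A; P2 mixes 5/6 on P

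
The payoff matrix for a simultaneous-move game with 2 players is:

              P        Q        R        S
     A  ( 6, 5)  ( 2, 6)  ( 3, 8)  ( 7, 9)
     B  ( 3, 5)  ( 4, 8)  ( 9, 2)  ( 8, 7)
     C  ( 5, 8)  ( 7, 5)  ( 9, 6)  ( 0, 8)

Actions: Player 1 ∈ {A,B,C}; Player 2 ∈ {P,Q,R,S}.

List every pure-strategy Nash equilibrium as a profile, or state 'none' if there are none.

(A,P): not NE [P2→S gives 9>5]
(A,Q): not NE [P1→C gives 7>2; P2→S gives 9>6]
(A,R): not NE [P1→C gives 9>3; P2→S gives 9>8]
(A,S): not NE [P1→B gives 8>7]
(B,P): not NE [P1→A gives 6>3; P2→Q gives 8>5]
(B,Q): not NE [P1→C gives 7>4]
(B,R): not NE [P2→Q gives 8>2]
(B,S): not NE [P2→Q gives 8>7]
(C,P): not NE [P1→A gives 6>5]
(C,Q): not NE [P2→S gives 8>5]
(C,R): not NE [P2→S gives 8>6]
(C,S): not NE [P1→B gives 8>0]

PSNE: ∅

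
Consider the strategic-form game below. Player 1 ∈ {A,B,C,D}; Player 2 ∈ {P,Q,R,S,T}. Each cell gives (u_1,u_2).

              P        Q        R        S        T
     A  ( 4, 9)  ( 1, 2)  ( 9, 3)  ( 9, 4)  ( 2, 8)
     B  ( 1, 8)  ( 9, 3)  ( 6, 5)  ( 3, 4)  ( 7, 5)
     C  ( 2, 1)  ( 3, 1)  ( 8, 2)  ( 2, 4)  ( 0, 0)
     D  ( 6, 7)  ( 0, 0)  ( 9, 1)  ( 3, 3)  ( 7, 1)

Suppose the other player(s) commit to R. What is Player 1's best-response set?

u_1(A vs R) = 9
u_1(B vs R) = 6
u_1(C vs R) = 8
u_1(D vs R) = 9
max payoff 9 at {A,D}

BR_1 = {A,D}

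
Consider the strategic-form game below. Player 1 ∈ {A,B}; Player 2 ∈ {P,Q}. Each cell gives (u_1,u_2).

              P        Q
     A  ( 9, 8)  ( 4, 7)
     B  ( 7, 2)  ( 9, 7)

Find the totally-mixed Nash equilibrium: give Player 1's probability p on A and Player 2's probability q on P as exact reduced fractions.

(p,q) = (5/6, 5/7)

P1 indiff ⇒ q·9+(1-q)·4 = q·7+(1-q)·9 ⇒ q(2) = (1-q)(5) ⇒ q = 5/7
P2 indiff ⇒ p·8+(1-p)·2 = p·7+(1-p)·7 ⇒ p(1) = (1-p)(5) ⇒ p = 5/6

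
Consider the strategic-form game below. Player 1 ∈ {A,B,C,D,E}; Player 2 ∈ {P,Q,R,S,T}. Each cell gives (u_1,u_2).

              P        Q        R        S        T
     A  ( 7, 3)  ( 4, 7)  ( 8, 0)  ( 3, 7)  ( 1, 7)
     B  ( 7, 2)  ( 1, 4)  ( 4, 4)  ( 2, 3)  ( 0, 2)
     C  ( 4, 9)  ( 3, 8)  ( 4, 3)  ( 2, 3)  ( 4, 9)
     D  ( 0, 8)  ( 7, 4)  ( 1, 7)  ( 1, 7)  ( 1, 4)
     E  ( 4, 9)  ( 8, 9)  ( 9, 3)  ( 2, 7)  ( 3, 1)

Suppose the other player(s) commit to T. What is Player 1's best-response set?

u_1(A vs T) = 1
u_1(B vs T) = 0
u_1(C vs T) = 4
u_1(D vs T) = 1
u_1(E vs T) = 3
max payoff 4 at {C}

argmax u_1 = {C}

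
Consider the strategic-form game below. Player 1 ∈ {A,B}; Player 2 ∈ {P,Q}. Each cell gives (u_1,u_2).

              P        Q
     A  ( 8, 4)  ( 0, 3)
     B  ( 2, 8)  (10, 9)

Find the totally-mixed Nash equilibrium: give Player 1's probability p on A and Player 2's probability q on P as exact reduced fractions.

P1 indiff ⇒ q·8+(1-q)·0 = q·2+(1-q)·10 ⇒ q(6) = (1-q)(10) ⇒ q = 5/8
P2 indiff ⇒ p·4+(1-p)·8 = p·3+(1-p)·9 ⇒ p(1) = (1-p)(1) ⇒ p = 1/2

p=1/2, q=5/8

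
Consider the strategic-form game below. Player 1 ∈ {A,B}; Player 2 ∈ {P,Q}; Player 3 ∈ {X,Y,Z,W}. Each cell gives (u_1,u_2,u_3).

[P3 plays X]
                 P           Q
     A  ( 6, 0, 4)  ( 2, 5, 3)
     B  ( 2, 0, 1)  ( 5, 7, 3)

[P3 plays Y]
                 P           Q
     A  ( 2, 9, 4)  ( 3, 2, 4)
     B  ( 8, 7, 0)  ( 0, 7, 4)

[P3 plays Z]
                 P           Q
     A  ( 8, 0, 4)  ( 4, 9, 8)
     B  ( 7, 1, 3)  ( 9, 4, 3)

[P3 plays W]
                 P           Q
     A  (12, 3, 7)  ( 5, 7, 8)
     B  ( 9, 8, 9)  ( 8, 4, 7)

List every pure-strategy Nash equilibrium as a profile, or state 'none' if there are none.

(A,P,X): not NE [P2→Q gives 5>0; P3→W gives 7>4]
(A,P,Y): not NE [P1→B gives 8>2; P3→W gives 7>4]
(A,P,Z): not NE [P2→Q gives 9>0; P3→W gives 7>4]
(A,P,W): not NE [P2→Q gives 7>3]
(A,Q,X): not NE [P1→B gives 5>2; P3→W gives 8>3]
(A,Q,Y): not NE [P2→P gives 9>2; P3→W gives 8>4]
(A,Q,Z): not NE [P1→B gives 9>4]
(A,Q,W): not NE [P1→B gives 8>5]
(B,P,X): not NE [P1→A gives 6>2; P2→Q gives 7>0; P3→W gives 9>1]
(B,P,Y): not NE [P3→W gives 9>0]
(B,P,Z): not NE [P1→A gives 8>7; P2→Q gives 4>1; P3→W gives 9>3]
(B,P,W): not NE [P1→A gives 12>9]
(B,Q,X): not NE [P3→W gives 7>3]
(B,Q,Y): not NE [P1→A gives 3>0; P3→W gives 7>4]
(B,Q,Z): not NE [P3→W gives 7>3]
(B,Q,W): not NE [P2→P gives 8>4]

Equilibria: none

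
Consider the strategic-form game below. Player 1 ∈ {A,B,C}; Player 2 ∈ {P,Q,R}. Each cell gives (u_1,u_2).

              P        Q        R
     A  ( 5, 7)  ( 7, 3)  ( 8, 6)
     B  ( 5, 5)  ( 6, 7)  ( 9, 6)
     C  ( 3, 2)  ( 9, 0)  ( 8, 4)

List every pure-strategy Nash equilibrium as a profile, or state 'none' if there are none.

NE set: (A,P)

(A,P): NE
(A,Q): not NE [P1→C gives 9>7; P2→P gives 7>3]
(A,R): not NE [P1→B gives 9>8; P2→P gives 7>6]
(B,P): not NE [P2→Q gives 7>5]
(B,Q): not NE [P1→C gives 9>6]
(B,R): not NE [P2→Q gives 7>6]
(C,P): not NE [P1→B gives 5>3; P2→R gives 4>2]
(C,Q): not NE [P2→R gives 4>0]
(C,R): not NE [P1→B gives 9>8]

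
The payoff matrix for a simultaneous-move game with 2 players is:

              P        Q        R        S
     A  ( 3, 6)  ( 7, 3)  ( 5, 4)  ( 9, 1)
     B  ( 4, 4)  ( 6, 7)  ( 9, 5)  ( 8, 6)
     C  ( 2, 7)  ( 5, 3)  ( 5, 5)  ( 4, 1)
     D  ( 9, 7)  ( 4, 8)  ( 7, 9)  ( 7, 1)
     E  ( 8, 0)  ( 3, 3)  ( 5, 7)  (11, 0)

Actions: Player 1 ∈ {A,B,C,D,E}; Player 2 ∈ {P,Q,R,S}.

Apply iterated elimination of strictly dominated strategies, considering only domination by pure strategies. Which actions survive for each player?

Survivors P1:{A,B,D} P2:{P,Q,R}

P1 drop C (B beats it: P:4>2 Q:6>5 R:9>5 S:8>4)
P2 drop S (Q beats it: A:3>1 B:7>6 D:8>1 E:3>0)
P1 drop E (D beats it: P:9>8 Q:4>3 R:7>5)
P1→{A,B,D} P2→{P,Q,R}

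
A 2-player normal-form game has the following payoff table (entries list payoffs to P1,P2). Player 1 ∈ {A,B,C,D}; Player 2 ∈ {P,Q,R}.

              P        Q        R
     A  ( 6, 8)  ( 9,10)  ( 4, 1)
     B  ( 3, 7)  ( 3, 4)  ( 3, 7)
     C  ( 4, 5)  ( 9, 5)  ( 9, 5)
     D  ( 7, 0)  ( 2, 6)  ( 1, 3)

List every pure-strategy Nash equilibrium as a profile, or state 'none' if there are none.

Nash profiles: (A,Q), (C,Q), (C,R)

(A,P): not NE [P1→D gives 7>6; P2→Q gives 10>8]
(A,Q): NE
(A,R): not NE [P1→C gives 9>4; P2→Q gives 10>1]
(B,P): not NE [P1→D gives 7>3]
(B,Q): not NE [P1→C gives 9>3; P2→R gives 7>4]
(B,R): not NE [P1→C gives 9>3]
(C,P): not NE [P1→D gives 7>4]
(C,Q): NE
(C,R): NE
(D,P): not NE [P2→Q gives 6>0]
(D,Q): not NE [P1→C gives 9>2]
(D,R): not NE [P1→C gives 9>1; P2→Q gives 6>3]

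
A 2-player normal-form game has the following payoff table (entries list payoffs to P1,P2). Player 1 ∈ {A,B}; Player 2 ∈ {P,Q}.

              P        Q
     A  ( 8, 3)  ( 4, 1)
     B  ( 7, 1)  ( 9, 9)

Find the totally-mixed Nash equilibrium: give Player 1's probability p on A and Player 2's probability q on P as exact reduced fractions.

P1 mixes 4/5 on A; P2 mixes 5/6 on P

P1 indiff ⇒ q·8+(1-q)·4 = q·7+(1-q)·9 ⇒ q(1) = (1-q)(5) ⇒ q = 5/6
P2 indiff ⇒ p·3+(1-p)·1 = p·1+(1-p)·9 ⇒ p(2) = (1-p)(8) ⇒ p = 4/5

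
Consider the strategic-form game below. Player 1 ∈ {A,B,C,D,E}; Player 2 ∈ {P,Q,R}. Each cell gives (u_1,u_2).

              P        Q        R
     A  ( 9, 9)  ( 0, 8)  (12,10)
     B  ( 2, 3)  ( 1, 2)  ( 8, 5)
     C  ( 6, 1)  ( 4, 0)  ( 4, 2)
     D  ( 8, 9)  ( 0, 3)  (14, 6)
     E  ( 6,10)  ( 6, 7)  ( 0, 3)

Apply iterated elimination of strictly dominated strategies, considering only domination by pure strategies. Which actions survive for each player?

IESDS → P1:{A,D} P2:{P,R}

P2 drop Q (P beats it: A:9>8 B:3>2 C:1>0 D:9>3 E:10>7)
P1 drop B (A beats it: P:9>2 R:12>8)
P1 drop C (A beats it: P:9>6 R:12>4)
P1 drop E (A beats it: P:9>6 R:12>0)
P1→{A,D} P2→{P,R}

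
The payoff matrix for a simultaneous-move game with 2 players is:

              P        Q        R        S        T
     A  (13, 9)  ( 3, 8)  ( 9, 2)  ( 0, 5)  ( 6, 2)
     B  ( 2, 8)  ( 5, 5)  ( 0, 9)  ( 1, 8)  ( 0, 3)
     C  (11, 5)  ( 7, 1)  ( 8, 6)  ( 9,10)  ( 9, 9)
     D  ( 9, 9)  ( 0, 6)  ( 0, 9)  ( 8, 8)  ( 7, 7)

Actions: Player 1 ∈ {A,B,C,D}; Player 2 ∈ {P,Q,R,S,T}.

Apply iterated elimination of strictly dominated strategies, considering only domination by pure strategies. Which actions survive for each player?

P1 drop B (C beats it: P:11>2 Q:7>5 R:8>0 S:9>1 T:9>0)
P1 drop D (C beats it: P:11>9 Q:7>0 R:8>0 S:9>8 T:9>7)
P2 drop Q (P beats it: A:9>8 C:5>1)
P2 drop R (S beats it: A:5>2 C:10>6)
P2 drop T (S beats it: A:5>2 C:10>9)
P1→{A,C} P2→{P,S}

Remaining: P1:{A,C} P2:{P,S}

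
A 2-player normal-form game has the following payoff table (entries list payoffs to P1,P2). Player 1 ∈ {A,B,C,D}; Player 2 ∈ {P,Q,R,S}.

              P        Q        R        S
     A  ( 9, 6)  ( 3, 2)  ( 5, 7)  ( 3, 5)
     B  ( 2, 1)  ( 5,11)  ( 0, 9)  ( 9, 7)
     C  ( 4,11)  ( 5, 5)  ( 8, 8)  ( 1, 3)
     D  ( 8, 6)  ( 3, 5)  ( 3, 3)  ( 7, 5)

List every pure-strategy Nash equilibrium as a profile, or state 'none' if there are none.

(A,P): not NE [P2→R gives 7>6]
(A,Q): not NE [P1→C gives 5>3; P2→R gives 7>2]
(A,R): not NE [P1→C gives 8>5]
(A,S): not NE [P1→B gives 9>3; P2→R gives 7>5]
(B,P): not NE [P1→A gives 9>2; P2→Q gives 11>1]
(B,Q): NE
(B,R): not NE [P1→C gives 8>0; P2→Q gives 11>9]
(B,S): not NE [P2→Q gives 11>7]
(C,P): not NE [P1→A gives 9>4]
(C,Q): not NE [P2→P gives 11>5]
(C,R): not NE [P2→P gives 11>8]
(C,S): not NE [P1→B gives 9>1; P2→P gives 11>3]
(D,P): not NE [P1→A gives 9>8]
(D,Q): not NE [P1→C gives 5>3; P2→P gives 6>5]
(D,R): not NE [P1→C gives 8>3; P2→P gives 6>3]
(D,S): not NE [P1→B gives 9>7; P2→P gives 6>5]

Nash profiles: (B,Q)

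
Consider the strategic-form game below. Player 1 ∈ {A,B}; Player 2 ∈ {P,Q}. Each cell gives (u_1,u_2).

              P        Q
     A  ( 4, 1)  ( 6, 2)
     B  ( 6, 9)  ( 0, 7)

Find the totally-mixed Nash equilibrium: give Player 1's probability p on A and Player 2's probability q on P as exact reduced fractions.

P1 indiff ⇒ q·4+(1-q)·6 = q·6+(1-q)·0 ⇒ q(-2) = (1-q)(-6) ⇒ q = 3/4
P2 indiff ⇒ p·1+(1-p)·9 = p·2+(1-p)·7 ⇒ p(-1) = (1-p)(-2) ⇒ p = 2/3

(p,q) = (2/3, 3/4)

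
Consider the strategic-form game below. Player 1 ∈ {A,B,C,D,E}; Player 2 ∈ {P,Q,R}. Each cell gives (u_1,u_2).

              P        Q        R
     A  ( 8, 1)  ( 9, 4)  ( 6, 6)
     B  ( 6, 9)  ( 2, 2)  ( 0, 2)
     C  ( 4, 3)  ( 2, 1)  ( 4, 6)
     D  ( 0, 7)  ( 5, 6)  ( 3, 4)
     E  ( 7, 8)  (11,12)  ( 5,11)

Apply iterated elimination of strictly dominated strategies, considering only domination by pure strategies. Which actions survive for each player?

IESDS → P1:{A,E} P2:{Q,R}

P1 drop B (A beats it: P:8>6 Q:9>2 R:6>0)
P1 drop C (A beats it: P:8>4 Q:9>2 R:6>4)
P1 drop D (A beats it: P:8>0 Q:9>5 R:6>3)
P2 drop P (Q beats it: A:4>1 E:12>8)
P1→{A,E} P2→{Q,R}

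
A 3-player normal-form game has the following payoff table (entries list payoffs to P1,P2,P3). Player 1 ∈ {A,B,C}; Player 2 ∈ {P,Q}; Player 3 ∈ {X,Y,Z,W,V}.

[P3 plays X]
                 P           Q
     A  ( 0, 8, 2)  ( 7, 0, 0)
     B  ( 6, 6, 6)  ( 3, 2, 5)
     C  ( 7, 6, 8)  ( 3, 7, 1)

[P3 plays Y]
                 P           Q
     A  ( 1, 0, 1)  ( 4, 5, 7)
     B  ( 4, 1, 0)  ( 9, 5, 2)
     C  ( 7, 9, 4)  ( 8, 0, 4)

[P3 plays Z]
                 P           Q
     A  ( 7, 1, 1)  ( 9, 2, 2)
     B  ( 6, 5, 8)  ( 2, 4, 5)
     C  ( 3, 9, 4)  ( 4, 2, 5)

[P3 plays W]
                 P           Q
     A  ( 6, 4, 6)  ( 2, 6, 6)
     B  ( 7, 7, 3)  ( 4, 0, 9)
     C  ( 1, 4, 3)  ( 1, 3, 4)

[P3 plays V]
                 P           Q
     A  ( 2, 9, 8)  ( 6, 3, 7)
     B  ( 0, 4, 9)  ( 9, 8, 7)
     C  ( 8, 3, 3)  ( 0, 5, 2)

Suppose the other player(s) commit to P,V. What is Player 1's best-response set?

u_1(A vs P,V) = 2
u_1(B vs P,V) = 0
u_1(C vs P,V) = 8
max payoff 8 at {C}

P1 best: {C}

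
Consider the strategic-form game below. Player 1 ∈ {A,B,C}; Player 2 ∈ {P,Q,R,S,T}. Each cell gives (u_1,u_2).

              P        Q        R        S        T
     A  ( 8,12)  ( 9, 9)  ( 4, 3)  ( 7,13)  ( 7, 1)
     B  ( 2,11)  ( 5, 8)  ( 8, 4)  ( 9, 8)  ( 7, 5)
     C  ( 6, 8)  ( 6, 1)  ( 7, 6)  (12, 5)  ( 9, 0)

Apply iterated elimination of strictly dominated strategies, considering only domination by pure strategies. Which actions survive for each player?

P2 drop Q (P beats it: A:12>9 B:11>8 C:8>1)
P2 drop R (P beats it: A:12>3 B:11>4 C:8>6)
P1 drop B (C beats it: P:6>2 S:12>9 T:9>7)
P2 drop T (P beats it: A:12>1 C:8>0)
P1→{A,C} P2→{P,S}

Survivors P1:{A,C} P2:{P,S}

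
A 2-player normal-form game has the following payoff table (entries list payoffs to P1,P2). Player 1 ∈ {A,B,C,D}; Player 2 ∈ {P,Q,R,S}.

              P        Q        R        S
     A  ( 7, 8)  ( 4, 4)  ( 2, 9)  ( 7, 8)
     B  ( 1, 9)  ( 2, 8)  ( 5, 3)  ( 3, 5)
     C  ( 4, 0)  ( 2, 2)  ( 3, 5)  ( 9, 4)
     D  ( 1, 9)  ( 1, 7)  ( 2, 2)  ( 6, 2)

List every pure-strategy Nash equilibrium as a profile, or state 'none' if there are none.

No pure NE.

(A,P): not NE [P2→R gives 9>8]
(A,Q): not NE [P2→R gives 9>4]
(A,R): not NE [P1→B gives 5>2]
(A,S): not NE [P1→C gives 9>7; P2→R gives 9>8]
(B,P): not NE [P1→A gives 7>1]
(B,Q): not NE [P1→A gives 4>2; P2→P gives 9>8]
(B,R): not NE [P2→P gives 9>3]
(B,S): not NE [P1→C gives 9>3; P2→P gives 9>5]
(C,P): not NE [P1→A gives 7>4; P2→R gives 5>0]
(C,Q): not NE [P1→A gives 4>2; P2→R gives 5>2]
(C,R): not NE [P1→B gives 5>3]
(C,S): not NE [P2→R gives 5>4]
(D,P): not NE [P1→A gives 7>1]
(D,Q): not NE [P1→A gives 4>1; P2→P gives 9>7]
(D,R): not NE [P1→B gives 5>2; P2→P gives 9>2]
(D,S): not NE [P1→C gives 9>6; P2→P gives 9>2]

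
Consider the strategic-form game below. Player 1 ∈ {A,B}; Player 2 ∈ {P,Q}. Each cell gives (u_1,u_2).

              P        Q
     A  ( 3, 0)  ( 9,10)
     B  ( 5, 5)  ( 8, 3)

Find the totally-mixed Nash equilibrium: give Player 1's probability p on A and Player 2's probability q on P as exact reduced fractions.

P1 indiff ⇒ q·3+(1-q)·9 = q·5+(1-q)·8 ⇒ q(-2) = (1-q)(-1) ⇒ q = 1/3
P2 indiff ⇒ p·0+(1-p)·5 = p·10+(1-p)·3 ⇒ p(-10) = (1-p)(-2) ⇒ p = 1/6

(p,q) = (1/6, 1/3)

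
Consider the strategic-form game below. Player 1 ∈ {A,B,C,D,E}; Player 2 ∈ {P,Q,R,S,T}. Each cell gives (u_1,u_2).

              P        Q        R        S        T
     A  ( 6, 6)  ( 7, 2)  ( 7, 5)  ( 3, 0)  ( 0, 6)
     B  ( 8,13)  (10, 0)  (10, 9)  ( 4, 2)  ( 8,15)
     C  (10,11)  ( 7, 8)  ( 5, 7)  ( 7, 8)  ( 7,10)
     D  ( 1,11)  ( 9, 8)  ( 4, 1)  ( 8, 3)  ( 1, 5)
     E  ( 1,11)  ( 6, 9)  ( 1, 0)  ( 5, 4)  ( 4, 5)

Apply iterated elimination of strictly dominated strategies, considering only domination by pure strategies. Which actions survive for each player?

Survivors P1:{B,C} P2:{P,T}

P1 drop A (B beats it: P:8>6 Q:10>7 R:10>7 S:4>3 T:8>0)
P1 drop E (C beats it: P:10>1 Q:7>6 R:5>1 S:7>5 T:7>4)
P2 drop Q (P beats it: B:13>0 C:11>8 D:11>8)
P2 drop R (P beats it: B:13>9 C:11>7 D:11>1)
P2 drop S (P beats it: B:13>2 C:11>8 D:11>3)
P1 drop D (B beats it: P:8>1 T:8>1)
P1→{B,C} P2→{P,T}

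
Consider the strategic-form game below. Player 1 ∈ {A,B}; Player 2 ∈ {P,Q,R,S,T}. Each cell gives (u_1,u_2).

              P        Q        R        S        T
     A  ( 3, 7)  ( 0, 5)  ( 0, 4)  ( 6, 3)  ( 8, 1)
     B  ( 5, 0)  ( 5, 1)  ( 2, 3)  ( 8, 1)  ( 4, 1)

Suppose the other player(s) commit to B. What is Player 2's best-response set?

BR_2 = {R}

u_2(P vs B) = 0
u_2(Q vs B) = 1
u_2(R vs B) = 3
u_2(S vs B) = 1
u_2(T vs B) = 1
max payoff 3 at {R}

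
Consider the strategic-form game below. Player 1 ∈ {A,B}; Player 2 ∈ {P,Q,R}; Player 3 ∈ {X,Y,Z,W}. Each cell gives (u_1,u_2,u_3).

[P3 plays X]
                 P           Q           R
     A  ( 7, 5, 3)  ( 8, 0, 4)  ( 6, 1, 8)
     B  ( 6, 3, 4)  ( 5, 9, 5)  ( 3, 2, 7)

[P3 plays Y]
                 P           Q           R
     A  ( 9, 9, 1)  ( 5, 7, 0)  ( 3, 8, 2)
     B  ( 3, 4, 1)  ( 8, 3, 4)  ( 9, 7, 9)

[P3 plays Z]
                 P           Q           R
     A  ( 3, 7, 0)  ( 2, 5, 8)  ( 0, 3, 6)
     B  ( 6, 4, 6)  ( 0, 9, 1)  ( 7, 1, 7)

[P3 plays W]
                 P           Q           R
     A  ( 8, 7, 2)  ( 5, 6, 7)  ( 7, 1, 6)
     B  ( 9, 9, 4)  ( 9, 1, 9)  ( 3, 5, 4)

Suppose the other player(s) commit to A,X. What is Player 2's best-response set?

P2 best: {P}

u_2(P vs A,X) = 5
u_2(Q vs A,X) = 0
u_2(R vs A,X) = 1
max payoff 5 at {P}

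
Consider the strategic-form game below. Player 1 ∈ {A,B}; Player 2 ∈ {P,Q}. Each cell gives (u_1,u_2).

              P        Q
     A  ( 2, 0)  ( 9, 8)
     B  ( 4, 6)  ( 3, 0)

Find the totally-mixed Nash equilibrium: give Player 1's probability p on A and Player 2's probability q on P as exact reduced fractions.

(p,q) = (3/7, 3/4)

P1 indiff ⇒ q·2+(1-q)·9 = q·4+(1-q)·3 ⇒ q(-2) = (1-q)(-6) ⇒ q = 3/4
P2 indiff ⇒ p·0+(1-p)·6 = p·8+(1-p)·0 ⇒ p(-8) = (1-p)(-6) ⇒ p = 3/7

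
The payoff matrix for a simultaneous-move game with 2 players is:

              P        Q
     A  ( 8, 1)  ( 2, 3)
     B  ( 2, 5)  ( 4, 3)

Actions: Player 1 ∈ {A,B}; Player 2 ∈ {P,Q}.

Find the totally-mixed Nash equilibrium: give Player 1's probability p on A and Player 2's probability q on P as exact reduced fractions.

P1 indiff ⇒ q·8+(1-q)·2 = q·2+(1-q)·4 ⇒ q(6) = (1-q)(2) ⇒ q = 1/4
P2 indiff ⇒ p·1+(1-p)·5 = p·3+(1-p)·3 ⇒ p(-2) = (1-p)(-2) ⇒ p = 1/2

(p,q) = (1/2, 1/4)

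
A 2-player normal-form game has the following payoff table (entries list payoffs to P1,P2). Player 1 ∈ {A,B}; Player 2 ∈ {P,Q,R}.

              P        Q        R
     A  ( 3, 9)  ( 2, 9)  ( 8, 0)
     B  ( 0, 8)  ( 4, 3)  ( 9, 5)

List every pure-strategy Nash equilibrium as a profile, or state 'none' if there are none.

(A,P): NE
(A,Q): not NE [P1→B gives 4>2]
(A,R): not NE [P1→B gives 9>8; P2→Q gives 9>0]
(B,P): not NE [P1→A gives 3>0]
(B,Q): not NE [P2→P gives 8>3]
(B,R): not NE [P2→P gives 8>5]

Nash profiles: (A,P)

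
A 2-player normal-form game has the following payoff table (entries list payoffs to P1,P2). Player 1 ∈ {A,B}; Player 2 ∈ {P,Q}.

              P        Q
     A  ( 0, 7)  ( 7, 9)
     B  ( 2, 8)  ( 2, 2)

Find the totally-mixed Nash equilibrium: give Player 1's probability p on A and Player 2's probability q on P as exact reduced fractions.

P1 indiff ⇒ q·0+(1-q)·7 = q·2+(1-q)·2 ⇒ q(-2) = (1-q)(-5) ⇒ q = 5/7
P2 indiff ⇒ p·7+(1-p)·8 = p·9+(1-p)·2 ⇒ p(-2) = (1-p)(-6) ⇒ p = 3/4

(p,q) = (3/4, 5/7)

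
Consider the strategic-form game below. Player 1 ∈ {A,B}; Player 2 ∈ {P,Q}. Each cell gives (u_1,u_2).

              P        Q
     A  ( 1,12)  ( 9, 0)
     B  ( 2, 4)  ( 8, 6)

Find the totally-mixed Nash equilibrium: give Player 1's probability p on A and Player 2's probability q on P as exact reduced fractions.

P1 indiff ⇒ q·1+(1-q)·9 = q·2+(1-q)·8 ⇒ q(-1) = (1-q)(-1) ⇒ q = 1/2
P2 indiff ⇒ p·12+(1-p)·4 = p·0+(1-p)·6 ⇒ p(12) = (1-p)(2) ⇒ p = 1/7

(p,q) = (1/7, 1/2)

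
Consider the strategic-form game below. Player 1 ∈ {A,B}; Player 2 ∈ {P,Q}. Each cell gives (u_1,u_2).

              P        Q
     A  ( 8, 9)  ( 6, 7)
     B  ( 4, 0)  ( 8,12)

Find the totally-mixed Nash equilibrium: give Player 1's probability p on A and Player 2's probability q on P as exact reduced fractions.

P1 indiff ⇒ q·8+(1-q)·6 = q·4+(1-q)·8 ⇒ q(4) = (1-q)(2) ⇒ q = 1/3
P2 indiff ⇒ p·9+(1-p)·0 = p·7+(1-p)·12 ⇒ p(2) = (1-p)(12) ⇒ p = 6/7

P1 mixes 6/7 on A; P2 mixes 1/3 on P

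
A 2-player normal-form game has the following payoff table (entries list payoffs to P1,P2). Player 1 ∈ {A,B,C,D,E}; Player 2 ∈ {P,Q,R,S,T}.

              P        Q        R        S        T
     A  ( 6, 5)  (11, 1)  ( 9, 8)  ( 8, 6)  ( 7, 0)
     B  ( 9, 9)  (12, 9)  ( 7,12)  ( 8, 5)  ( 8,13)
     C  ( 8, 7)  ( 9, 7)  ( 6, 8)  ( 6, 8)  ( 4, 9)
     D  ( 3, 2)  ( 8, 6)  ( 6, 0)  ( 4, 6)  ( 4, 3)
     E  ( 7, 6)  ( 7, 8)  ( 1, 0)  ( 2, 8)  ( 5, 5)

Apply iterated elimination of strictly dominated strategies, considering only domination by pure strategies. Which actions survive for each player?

P1 drop C (B beats it: P:9>8 Q:12>9 R:7>6 S:8>6 T:8>4)
P1 drop D (A beats it: P:6>3 Q:11>8 R:9>6 S:8>4 T:7>4)
P1 drop E (B beats it: P:9>7 Q:12>7 R:7>1 S:8>2 T:8>5)
P2 drop P (R beats it: A:8>5 B:12>9)
P2 drop Q (R beats it: A:8>1 B:12>9)
P2 drop S (R beats it: A:8>6 B:12>5)
P1→{A,B} P2→{R,T}

Survivors P1:{A,B} P2:{R,T}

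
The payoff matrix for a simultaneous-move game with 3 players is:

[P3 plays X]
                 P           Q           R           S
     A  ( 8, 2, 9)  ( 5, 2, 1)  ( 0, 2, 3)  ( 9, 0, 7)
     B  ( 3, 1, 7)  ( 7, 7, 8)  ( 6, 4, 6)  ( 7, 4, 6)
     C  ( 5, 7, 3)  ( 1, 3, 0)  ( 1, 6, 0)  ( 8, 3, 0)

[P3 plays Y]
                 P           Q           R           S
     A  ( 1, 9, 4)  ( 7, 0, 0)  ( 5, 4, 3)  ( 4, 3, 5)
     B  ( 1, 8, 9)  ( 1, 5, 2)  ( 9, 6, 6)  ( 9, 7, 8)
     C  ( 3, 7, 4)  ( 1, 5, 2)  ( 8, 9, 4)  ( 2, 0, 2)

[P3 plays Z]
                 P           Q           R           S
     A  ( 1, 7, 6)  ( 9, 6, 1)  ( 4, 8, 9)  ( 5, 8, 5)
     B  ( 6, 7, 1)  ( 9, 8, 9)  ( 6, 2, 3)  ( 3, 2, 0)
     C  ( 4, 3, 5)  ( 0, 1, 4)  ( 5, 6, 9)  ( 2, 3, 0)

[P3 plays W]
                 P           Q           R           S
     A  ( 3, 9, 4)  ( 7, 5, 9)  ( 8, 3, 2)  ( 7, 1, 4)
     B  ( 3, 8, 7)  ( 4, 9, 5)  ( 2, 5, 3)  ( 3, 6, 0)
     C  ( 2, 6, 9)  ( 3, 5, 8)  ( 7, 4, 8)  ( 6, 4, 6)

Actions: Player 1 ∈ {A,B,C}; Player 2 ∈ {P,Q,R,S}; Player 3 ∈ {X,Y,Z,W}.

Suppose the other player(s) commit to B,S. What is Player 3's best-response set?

u_3(X vs B,S) = 6
u_3(Y vs B,S) = 8
u_3(Z vs B,S) = 0
u_3(W vs B,S) = 0
max payoff 8 at {Y}

P3 best: {Y}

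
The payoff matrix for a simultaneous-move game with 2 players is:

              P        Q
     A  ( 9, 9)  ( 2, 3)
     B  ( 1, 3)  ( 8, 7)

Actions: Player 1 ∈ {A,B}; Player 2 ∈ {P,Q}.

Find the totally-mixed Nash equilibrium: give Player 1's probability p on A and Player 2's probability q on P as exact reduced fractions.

p=2/5, q=3/7

P1 indiff ⇒ q·9+(1-q)·2 = q·1+(1-q)·8 ⇒ q(8) = (1-q)(6) ⇒ q = 3/7
P2 indiff ⇒ p·9+(1-p)·3 = p·3+(1-p)·7 ⇒ p(6) = (1-p)(4) ⇒ p = 2/5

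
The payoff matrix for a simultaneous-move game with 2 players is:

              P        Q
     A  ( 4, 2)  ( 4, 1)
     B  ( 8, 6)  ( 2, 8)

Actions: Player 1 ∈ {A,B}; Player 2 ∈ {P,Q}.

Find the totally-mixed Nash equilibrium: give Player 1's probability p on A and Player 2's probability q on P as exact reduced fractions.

P1 mixes 2/3 on A; P2 mixes 1/3 on P

P1 indiff ⇒ q·4+(1-q)·4 = q·8+(1-q)·2 ⇒ q(-4) = (1-q)(-2) ⇒ q = 1/3
P2 indiff ⇒ p·2+(1-p)·6 = p·1+(1-p)·8 ⇒ p(1) = (1-p)(2) ⇒ p = 2/3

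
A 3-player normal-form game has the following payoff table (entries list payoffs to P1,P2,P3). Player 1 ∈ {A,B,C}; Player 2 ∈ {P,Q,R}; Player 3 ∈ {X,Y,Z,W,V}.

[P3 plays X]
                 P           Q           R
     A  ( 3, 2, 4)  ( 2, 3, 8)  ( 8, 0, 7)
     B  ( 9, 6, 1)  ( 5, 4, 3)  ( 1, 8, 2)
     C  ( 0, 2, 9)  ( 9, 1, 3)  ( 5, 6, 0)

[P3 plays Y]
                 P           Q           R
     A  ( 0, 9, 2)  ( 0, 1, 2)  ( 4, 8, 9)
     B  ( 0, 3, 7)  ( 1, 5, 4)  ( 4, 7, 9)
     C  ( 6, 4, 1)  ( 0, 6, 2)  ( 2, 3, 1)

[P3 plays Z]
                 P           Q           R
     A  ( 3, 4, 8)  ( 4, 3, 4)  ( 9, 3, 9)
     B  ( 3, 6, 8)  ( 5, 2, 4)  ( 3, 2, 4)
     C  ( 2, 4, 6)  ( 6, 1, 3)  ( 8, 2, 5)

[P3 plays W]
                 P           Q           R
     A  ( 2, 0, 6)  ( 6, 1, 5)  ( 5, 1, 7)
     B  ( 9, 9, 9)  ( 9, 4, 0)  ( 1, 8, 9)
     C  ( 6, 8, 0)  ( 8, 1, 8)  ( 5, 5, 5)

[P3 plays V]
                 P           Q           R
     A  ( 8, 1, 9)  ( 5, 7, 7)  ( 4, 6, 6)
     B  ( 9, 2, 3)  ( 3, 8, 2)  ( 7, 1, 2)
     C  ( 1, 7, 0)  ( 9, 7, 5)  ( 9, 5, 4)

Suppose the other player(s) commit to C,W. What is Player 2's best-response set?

u_2(P vs C,W) = 8
u_2(Q vs C,W) = 1
u_2(R vs C,W) = 5
max payoff 8 at {P}

BR_2 = {P}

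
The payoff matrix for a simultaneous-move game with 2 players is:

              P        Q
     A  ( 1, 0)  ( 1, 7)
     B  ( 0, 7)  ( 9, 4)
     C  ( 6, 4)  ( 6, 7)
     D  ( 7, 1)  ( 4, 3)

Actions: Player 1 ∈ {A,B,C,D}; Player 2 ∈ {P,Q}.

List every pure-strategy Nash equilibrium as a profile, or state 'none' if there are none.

PSNE: ∅

(A,P): not NE [P1→D gives 7>1; P2→Q gives 7>0]
(A,Q): not NE [P1→B gives 9>1]
(B,P): not NE [P1→D gives 7>0]
(B,Q): not NE [P2→P gives 7>4]
(C,P): not NE [P1→D gives 7>6; P2→Q gives 7>4]
(C,Q): not NE [P1→B gives 9>6]
(D,P): not NE [P2→Q gives 3>1]
(D,Q): not NE [P1→B gives 9>4]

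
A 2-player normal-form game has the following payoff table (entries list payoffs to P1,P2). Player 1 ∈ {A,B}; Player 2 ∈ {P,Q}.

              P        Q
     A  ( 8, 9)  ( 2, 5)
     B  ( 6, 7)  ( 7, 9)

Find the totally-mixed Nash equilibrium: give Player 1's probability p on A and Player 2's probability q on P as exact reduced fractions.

P1 indiff ⇒ q·8+(1-q)·2 = q·6+(1-q)·7 ⇒ q(2) = (1-q)(5) ⇒ q = 5/7
P2 indiff ⇒ p·9+(1-p)·7 = p·5+(1-p)·9 ⇒ p(4) = (1-p)(2) ⇒ p = 1/3

p=1/3, q=5/7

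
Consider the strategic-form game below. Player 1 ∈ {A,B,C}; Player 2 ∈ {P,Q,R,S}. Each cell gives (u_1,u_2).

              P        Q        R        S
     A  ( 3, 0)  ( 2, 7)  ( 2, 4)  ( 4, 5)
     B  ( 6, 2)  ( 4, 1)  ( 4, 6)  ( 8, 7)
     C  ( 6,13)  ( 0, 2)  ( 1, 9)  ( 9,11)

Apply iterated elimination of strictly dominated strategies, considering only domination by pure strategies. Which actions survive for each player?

Survivors P1:{B,C} P2:{P,S}

P1 drop A (B beats it: P:6>3 Q:4>2 R:4>2 S:8>4)
P2 drop Q (P beats it: B:2>1 C:13>2)
P2 drop R (S beats it: B:7>6 C:11>9)
P1→{B,C} P2→{P,S}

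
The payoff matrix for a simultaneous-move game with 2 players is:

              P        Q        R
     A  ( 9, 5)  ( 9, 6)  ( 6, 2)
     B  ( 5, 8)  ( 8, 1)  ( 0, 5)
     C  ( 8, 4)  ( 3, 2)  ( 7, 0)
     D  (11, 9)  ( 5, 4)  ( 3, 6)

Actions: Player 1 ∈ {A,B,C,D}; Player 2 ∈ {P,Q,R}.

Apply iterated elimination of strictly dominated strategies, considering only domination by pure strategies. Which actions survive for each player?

IESDS → P1:{A,D} P2:{P,Q}

P1 drop B (A beats it: P:9>5 Q:9>8 R:6>0)
P2 drop R (P beats it: A:5>2 C:4>0 D:9>6)
P1 drop C (A beats it: P:9>8 Q:9>3)
P1→{A,D} P2→{P,Q}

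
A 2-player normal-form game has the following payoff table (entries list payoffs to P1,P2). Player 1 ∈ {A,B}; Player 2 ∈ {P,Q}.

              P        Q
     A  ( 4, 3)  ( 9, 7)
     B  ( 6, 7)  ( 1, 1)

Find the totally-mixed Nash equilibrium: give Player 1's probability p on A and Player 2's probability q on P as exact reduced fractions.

P1 indiff ⇒ q·4+(1-q)·9 = q·6+(1-q)·1 ⇒ q(-2) = (1-q)(-8) ⇒ q = 4/5
P2 indiff ⇒ p·3+(1-p)·7 = p·7+(1-p)·1 ⇒ p(-4) = (1-p)(-6) ⇒ p = 3/5

(p,q) = (3/5, 4/5)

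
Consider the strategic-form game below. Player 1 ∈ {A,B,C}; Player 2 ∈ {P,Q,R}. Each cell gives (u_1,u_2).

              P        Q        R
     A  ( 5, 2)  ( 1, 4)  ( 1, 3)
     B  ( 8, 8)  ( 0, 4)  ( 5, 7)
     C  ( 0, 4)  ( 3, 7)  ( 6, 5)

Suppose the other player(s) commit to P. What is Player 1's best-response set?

u_1(A vs P) = 5
u_1(B vs P) = 8
u_1(C vs P) = 0
max payoff 8 at {B}

argmax u_1 = {B}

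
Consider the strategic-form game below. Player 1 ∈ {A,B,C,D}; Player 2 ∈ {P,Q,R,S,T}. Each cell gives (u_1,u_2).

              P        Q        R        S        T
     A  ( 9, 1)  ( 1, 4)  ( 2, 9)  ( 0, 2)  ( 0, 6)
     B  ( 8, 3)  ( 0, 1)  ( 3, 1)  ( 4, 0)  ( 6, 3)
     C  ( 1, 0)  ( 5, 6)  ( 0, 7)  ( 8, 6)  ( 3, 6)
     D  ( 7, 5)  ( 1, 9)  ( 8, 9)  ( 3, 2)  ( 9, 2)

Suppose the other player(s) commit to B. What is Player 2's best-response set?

u_2(P vs B) = 3
u_2(Q vs B) = 1
u_2(R vs B) = 1
u_2(S vs B) = 0
u_2(T vs B) = 3
max payoff 3 at {P,T}

P2 best: {P,T}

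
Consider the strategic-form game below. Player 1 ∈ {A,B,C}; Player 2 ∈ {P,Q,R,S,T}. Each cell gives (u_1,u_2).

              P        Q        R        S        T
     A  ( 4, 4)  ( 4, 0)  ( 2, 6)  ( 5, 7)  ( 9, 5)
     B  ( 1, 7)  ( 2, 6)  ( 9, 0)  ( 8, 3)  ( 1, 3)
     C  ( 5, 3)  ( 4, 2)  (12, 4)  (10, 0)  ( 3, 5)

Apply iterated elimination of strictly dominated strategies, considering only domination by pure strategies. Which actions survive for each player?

P1 drop B (C beats it: P:5>1 Q:4>2 R:12>9 S:10>8 T:3>1)
P2 drop P (R beats it: A:6>4 C:4>3)
P2 drop Q (R beats it: A:6>0 C:4>2)
P1→{A,C} P2→{R,S,T}

Survivors P1:{A,C} P2:{R,S,T}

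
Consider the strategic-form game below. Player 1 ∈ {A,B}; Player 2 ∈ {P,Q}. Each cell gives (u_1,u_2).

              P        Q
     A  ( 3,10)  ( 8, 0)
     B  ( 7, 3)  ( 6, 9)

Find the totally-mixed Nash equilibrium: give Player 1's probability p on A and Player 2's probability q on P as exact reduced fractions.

P1 indiff ⇒ q·3+(1-q)·8 = q·7+(1-q)·6 ⇒ q(-4) = (1-q)(-2) ⇒ q = 1/3
P2 indiff ⇒ p·10+(1-p)·3 = p·0+(1-p)·9 ⇒ p(10) = (1-p)(6) ⇒ p = 3/8

P1 mixes 3/8 on A; P2 mixes 1/3 on P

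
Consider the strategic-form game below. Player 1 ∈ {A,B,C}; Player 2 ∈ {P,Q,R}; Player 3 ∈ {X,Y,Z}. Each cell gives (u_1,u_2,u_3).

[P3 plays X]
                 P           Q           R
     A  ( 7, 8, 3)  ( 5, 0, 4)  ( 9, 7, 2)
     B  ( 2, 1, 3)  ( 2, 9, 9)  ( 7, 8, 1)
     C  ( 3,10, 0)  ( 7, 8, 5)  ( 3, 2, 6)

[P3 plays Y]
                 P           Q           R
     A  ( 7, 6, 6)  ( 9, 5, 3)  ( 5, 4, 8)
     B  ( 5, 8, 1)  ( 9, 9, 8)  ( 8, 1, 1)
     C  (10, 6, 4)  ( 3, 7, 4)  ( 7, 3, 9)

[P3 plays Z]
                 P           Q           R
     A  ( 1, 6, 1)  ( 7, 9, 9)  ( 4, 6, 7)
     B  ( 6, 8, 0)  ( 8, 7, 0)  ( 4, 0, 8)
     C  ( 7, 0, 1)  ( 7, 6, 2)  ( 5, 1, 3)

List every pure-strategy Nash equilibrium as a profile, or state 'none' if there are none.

No pure NE.

(A,P,X): not NE [P3→Y gives 6>3]
(A,P,Y): not NE [P1→C gives 10>7]
(A,P,Z): not NE [P1→C gives 7>1; P2→Q gives 9>6; P3→Y gives 6>1]
(A,Q,X): not NE [P1→C gives 7>5; P2→P gives 8>0; P3→Z gives 9>4]
(A,Q,Y): not NE [P2→P gives 6>5; P3→Z gives 9>3]
(A,Q,Z): not NE [P1→B gives 8>7]
(A,R,X): not NE [P2→P gives 8>7; P3→Y gives 8>2]
(A,R,Y): not NE [P1→B gives 8>5; P2→P gives 6>4]
(A,R,Z): not NE [P1→C gives 5>4; P2→Q gives 9>6; P3→Y gives 8>7]
(B,P,X): not NE [P1→A gives 7>2; P2→Q gives 9>1]
(B,P,Y): not NE [P1→C gives 10>5; P2→Q gives 9>8; P3→X gives 3>1]
(B,P,Z): not NE [P1→C gives 7>6; P3→X gives 3>0]
(B,Q,X): not NE [P1→C gives 7>2]
(B,Q,Y): not NE [P3→X gives 9>8]
(B,Q,Z): not NE [P2→P gives 8>7; P3→X gives 9>0]
(B,R,X): not NE [P1→A gives 9>7; P2→Q gives 9>8; P3→Z gives 8>1]
(B,R,Y): not NE [P2→Q gives 9>1; P3→Z gives 8>1]
(B,R,Z): not NE [P1→C gives 5>4; P2→P gives 8>0]
(C,P,X): not NE [P1→A gives 7>3; P3→Y gives 4>0]
(C,P,Y): not NE [P2→Q gives 7>6]
(C,P,Z): not NE [P2→Q gives 6>0; P3→Y gives 4>1]
(C,Q,X): not NE [P2→P gives 10>8]
(C,Q,Y): not NE [P1→B gives 9>3; P3→X gives 5>4]
(C,Q,Z): not NE [P1→B gives 8>7; P3→X gives 5>2]
(C,R,X): not NE [P1→A gives 9>3; P2→P gives 10>2; P3→Y gives 9>6]
(C,R,Y): not NE [P1→B gives 8>7; P2→Q gives 7>3]
(C,R,Z): not NE [P2→Q gives 6>1; P3→Y gives 9>3]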